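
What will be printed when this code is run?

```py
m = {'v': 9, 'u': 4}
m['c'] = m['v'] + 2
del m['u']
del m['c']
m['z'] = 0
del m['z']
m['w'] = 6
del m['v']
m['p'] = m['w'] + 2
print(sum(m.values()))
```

14

m['c'] = m['v']+2 = 11 → {'v': 9, 'u': 4, 'c': 11}
del 'u' → {'v': 9, 'c': 11}
del 'c' → {'v': 9}
m['z'] = 0 → {'v': 9, 'z': 0}
del 'z' → {'v': 9}
m['w'] = 6 → {'v': 9, 'w': 6}
del 'v' → {'w': 6}
m['p'] = m['w']+2 = 8 → {'w': 6, 'p': 8}
sum of values = 14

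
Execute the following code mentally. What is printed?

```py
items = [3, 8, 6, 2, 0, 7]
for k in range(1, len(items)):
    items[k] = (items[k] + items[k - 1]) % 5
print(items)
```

k=1: items[1] = (8+3)%5 = 1 → [3, 1, 6, 2, 0, 7]
k=2: items[2] = (6+1)%5 = 2 → [3, 1, 2, 2, 0, 7]
k=3: items[3] = (2+2)%5 = 4 → [3, 1, 2, 4, 0, 7]
k=4: items[4] = (0+4)%5 = 4 → [3, 1, 2, 4, 4, 7]
k=5: items[5] = (7+4)%5 = 1 → [3, 1, 2, 4, 4, 1]

[3, 1, 2, 4, 4, 1]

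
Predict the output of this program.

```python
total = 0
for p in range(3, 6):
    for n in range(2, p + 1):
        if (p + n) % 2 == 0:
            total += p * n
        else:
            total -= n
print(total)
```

p=3,n=2: odd sum, total = 0-2 = -2
p=3,n=3: even sum, total = (-2)+9 = 7
p=4,n=2: even sum, total = 7+8 = 15
p=4,n=3: odd sum, total = 15-3 = 12
p=4,n=4: even sum, total = 12+16 = 28
p=5,n=2: odd sum, total = 28-2 = 26
p=5,n=3: even sum, total = 26+15 = 41
p=5,n=4: odd sum, total = 41-4 = 37
p=5,n=5: even sum, total = 37+25 = 62

62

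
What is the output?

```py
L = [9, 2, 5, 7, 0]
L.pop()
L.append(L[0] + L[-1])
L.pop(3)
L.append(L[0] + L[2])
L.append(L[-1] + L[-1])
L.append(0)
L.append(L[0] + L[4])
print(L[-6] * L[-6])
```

25

pop() removes 0 → [9, 2, 5, 7]
append L[0]+L[-1] = 9+7 = 16 → [9, 2, 5, 7, 16]
pop(3) removes 7 → [9, 2, 5, 16]
append L[0]+L[2] = 9+5 = 14 → [9, 2, 5, 16, 14]
append L[-1]+L[-1] = 14+14 = 28 → [9, 2, 5, 16, 14, 28]
append 0 → [9, 2, 5, 16, 14, 28, 0]
append L[0]+L[4] = 9+14 = 23 → [9, 2, 5, 16, 14, 28, 0, 23]
L[-6]*L[-6] = 5*5 = 25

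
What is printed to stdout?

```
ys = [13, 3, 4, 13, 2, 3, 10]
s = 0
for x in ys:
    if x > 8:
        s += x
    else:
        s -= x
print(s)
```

x=13: >8, s = 0+13 = 13
x=3: not >8, s = 13-3 = 10
x=4: not >8, s = 10-4 = 6
x=13: >8, s = 6+13 = 19
x=2: not >8, s = 19-2 = 17
x=3: not >8, s = 17-3 = 14
x=10: >8, s = 14+10 = 24

24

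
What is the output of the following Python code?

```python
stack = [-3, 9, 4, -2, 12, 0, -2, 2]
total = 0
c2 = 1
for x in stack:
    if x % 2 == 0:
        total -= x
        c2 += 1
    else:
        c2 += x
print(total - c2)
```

-27

x=-3: not even; c2=-2
x=9: not even; c2=7
x=4: even, total = 0-4 = -4; c2=8
x=-2: even, total = (-4)-(-2) = -2; c2=9
x=12: even, total = (-2)-12 = -14; c2=10
x=0: even, total = (-14)-0 = -14; c2=11
x=-2: even, total = (-14)-(-2) = -12; c2=12
x=2: even, total = (-12)-2 = -14; c2=13
total-c2 = (-14)-13 = -27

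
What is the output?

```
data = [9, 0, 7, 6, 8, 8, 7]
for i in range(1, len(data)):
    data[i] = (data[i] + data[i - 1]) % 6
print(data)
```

i=1: data[1] = (0+9)%6 = 3 → [9, 3, 7, 6, 8, 8, 7]
i=2: data[2] = (7+3)%6 = 4 → [9, 3, 4, 6, 8, 8, 7]
i=3: data[3] = (6+4)%6 = 4 → [9, 3, 4, 4, 8, 8, 7]
i=4: data[4] = (8+4)%6 = 0 → [9, 3, 4, 4, 0, 8, 7]
i=5: data[5] = (8+0)%6 = 2 → [9, 3, 4, 4, 0, 2, 7]
i=6: data[6] = (7+2)%6 = 3 → [9, 3, 4, 4, 0, 2, 3]

[9, 3, 4, 4, 0, 2, 3]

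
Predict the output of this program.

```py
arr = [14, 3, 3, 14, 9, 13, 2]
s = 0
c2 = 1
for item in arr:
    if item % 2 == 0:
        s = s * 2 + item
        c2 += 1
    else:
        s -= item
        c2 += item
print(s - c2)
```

item=14: even, s = 0*2+14 = 14; c2=2
item=3: not even, s = 14-3 = 11; c2=5
item=3: not even, s = 11-3 = 8; c2=8
item=14: even, s = 8*2+14 = 30; c2=9
item=9: not even, s = 30-9 = 21; c2=18
item=13: not even, s = 21-13 = 8; c2=31
item=2: even, s = 8*2+2 = 18; c2=32
s-c2 = 18-32 = -14

-14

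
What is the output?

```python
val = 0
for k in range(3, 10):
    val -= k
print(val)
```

-42

k=3: val = 0-3 = -3
k=4: val = (-3)-4 = -7
k=5: val = (-7)-5 = -12
k=6: val = (-12)-6 = -18
k=7: val = (-18)-7 = -25
k=8: val = (-25)-8 = -33
k=9: val = (-33)-9 = -42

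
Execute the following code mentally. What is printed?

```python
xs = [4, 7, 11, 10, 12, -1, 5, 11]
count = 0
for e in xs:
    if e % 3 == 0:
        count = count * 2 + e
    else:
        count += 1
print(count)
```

23

e=4: not %3==0, count = 0+1 = 1
e=7: not %3==0, count = 1+1 = 2
e=11: not %3==0, count = 2+1 = 3
e=10: not %3==0, count = 3+1 = 4
e=12: %3==0, count = 4*2+12 = 20
e=-1: not %3==0, count = 20+1 = 21
e=5: not %3==0, count = 21+1 = 22
e=11: not %3==0, count = 22+1 = 23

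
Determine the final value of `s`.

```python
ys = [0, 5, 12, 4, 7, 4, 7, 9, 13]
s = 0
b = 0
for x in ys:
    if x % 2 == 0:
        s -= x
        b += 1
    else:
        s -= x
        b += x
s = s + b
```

-16

x=0: even, s = 0-0 = 0; b=1
x=5: not even, s = 0-5 = -5; b=6
x=12: even, s = (-5)-12 = -17; b=7
x=4: even, s = (-17)-4 = -21; b=8
x=7: not even, s = (-21)-7 = -28; b=15
x=4: even, s = (-28)-4 = -32; b=16
x=7: not even, s = (-32)-7 = -39; b=23
x=9: not even, s = (-39)-9 = -48; b=32
x=13: not even, s = (-48)-13 = -61; b=45
s+b = (-61)+45 = -16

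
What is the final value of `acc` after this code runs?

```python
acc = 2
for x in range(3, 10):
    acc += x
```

x=3: acc = 2+3 = 5
x=4: acc = 5+4 = 9
x=5: acc = 9+5 = 14
x=6: acc = 14+6 = 20
x=7: acc = 20+7 = 27
x=8: acc = 27+8 = 35
x=9: acc = 35+9 = 44

44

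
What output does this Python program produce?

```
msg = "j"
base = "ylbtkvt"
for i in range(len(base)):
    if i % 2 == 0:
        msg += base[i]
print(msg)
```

jybkt

i=0: add 'y' → 'jy'
i=1: skip
i=2: add 'b' → 'jyb'
i=3: skip
i=4: add 'k' → 'jybk'
i=5: skip
i=6: add 't' → 'jybkt'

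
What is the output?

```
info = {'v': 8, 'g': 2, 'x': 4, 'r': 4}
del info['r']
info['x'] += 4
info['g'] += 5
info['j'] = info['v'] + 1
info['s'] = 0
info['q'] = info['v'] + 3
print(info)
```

del 'r' → {'v': 8, 'g': 2, 'x': 4}
info['x'] = 4+4 = 8 → {'v': 8, 'g': 2, 'x': 8}
info['g'] = 2+5 = 7 → {'v': 8, 'g': 7, 'x': 8}
info['j'] = info['v']+1 = 9 → {'v': 8, 'g': 7, 'x': 8, 'j': 9}
info['s'] = 0 → {'v': 8, 'g': 7, 'x': 8, 'j': 9, 's': 0}
info['q'] = info['v']+3 = 11 → {'v': 8, 'g': 7, 'x': 8, 'j': 9, 's': 0, 'q': 11}

{'v': 8, 'g': 7, 'x': 8, 'j': 9, 's': 0, 'q': 11}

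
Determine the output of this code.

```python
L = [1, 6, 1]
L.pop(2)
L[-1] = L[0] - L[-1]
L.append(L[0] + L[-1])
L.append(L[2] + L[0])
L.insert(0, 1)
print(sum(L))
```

pop(2) removes 1 → [1, 6]
L[-1] = L[0]-L[-1] = 1-6 = -5 → [1, -5]
append L[0]+L[-1] = 1+(-5) = -4 → [1, -5, -4]
append L[2]+L[0] = (-4)+1 = -3 → [1, -5, -4, -3]
insert 1 at 0 → [1, 1, -5, -4, -3]
sum = -10

-10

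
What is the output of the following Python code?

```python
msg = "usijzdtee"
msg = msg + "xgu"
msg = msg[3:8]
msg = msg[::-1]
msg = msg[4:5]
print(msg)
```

j

+ 'xgu' → 'usijzdteexgu'
slice [3:8] → 'jzdte'
reverse → 'etdzj'
slice [4:5] → 'j'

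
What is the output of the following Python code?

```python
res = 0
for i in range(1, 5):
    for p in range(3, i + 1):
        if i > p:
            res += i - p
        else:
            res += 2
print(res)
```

i=3,p=3: not 3>3, res = 0+2 = 2
i=4,p=3: 4>3, res = 2+1 = 3
i=4,p=4: not 4>4, res = 3+2 = 5

5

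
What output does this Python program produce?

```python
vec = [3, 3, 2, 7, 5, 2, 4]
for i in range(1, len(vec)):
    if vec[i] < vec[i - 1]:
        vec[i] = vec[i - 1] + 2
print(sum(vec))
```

51

i=1: 3>=3, unchanged → [3, 3, 2, 7, 5, 2, 4]
i=2: 2<3, vec[2] = 3+2 = 5 → [3, 3, 5, 7, 5, 2, 4]
i=3: 7>=5, unchanged → [3, 3, 5, 7, 5, 2, 4]
i=4: 5<7, vec[4] = 7+2 = 9 → [3, 3, 5, 7, 9, 2, 4]
i=5: 2<9, vec[5] = 9+2 = 11 → [3, 3, 5, 7, 9, 11, 4]
i=6: 4<11, vec[6] = 11+2 = 13 → [3, 3, 5, 7, 9, 11, 13]
sum = 51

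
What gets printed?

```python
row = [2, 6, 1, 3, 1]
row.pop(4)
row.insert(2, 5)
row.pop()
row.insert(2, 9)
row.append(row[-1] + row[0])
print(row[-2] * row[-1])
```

pop(4) removes 1 → [2, 6, 1, 3]
insert 5 at 2 → [2, 6, 5, 1, 3]
pop() removes 3 → [2, 6, 5, 1]
insert 9 at 2 → [2, 6, 9, 5, 1]
append row[-1]+row[0] = 1+2 = 3 → [2, 6, 9, 5, 1, 3]
row[-2]*row[-1] = 1*3 = 3

3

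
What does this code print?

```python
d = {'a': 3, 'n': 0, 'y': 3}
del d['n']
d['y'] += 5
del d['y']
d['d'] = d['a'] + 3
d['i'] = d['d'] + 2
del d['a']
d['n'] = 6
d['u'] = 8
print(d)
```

{'d': 6, 'i': 8, 'n': 6, 'u': 8}

del 'n' → {'a': 3, 'y': 3}
d['y'] = 3+5 = 8 → {'a': 3, 'y': 8}
del 'y' → {'a': 3}
d['d'] = d['a']+3 = 6 → {'a': 3, 'd': 6}
d['i'] = d['d']+2 = 8 → {'a': 3, 'd': 6, 'i': 8}
del 'a' → {'d': 6, 'i': 8}
d['n'] = 6 → {'d': 6, 'i': 8, 'n': 6}
d['u'] = 8 → {'d': 6, 'i': 8, 'n': 6, 'u': 8}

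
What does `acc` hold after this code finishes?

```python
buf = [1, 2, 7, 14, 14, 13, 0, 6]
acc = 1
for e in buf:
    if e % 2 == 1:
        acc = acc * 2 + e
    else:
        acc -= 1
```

29

e=1: odd, acc = 1*2+1 = 3
e=2: not odd, acc = 3-1 = 2
e=7: odd, acc = 2*2+7 = 11
e=14: not odd, acc = 11-1 = 10
e=14: not odd, acc = 10-1 = 9
e=13: odd, acc = 9*2+13 = 31
e=0: not odd, acc = 31-1 = 30
e=6: not odd, acc = 30-1 = 29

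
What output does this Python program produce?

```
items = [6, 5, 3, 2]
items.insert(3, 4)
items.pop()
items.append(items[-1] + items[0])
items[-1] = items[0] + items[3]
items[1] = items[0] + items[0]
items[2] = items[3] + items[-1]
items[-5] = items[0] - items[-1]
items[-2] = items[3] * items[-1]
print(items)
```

[-4, 12, 14, 40, 10]

insert 4 at 3 → [6, 5, 3, 4, 2]
pop() removes 2 → [6, 5, 3, 4]
append items[-1]+items[0] = 4+6 = 10 → [6, 5, 3, 4, 10]
items[-1] = items[0]+items[3] = 6+4 = 10 → [6, 5, 3, 4, 10]
items[1] = items[0]+items[0] = 6+6 = 12 → [6, 12, 3, 4, 10]
items[2] = items[3]+items[-1] = 4+10 = 14 → [6, 12, 14, 4, 10]
items[-5] = items[0]-items[-1] = 6-10 = -4 → [-4, 12, 14, 4, 10]
items[-2] = items[3]*items[-1] = 4*10 = 40 → [-4, 12, 14, 40, 10]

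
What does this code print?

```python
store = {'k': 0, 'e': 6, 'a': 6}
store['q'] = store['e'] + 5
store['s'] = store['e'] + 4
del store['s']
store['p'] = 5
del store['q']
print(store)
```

store['q'] = store['e']+5 = 11 → {'k': 0, 'e': 6, 'a': 6, 'q': 11}
store['s'] = store['e']+4 = 10 → {'k': 0, 'e': 6, 'a': 6, 'q': 11, 's': 10}
del 's' → {'k': 0, 'e': 6, 'a': 6, 'q': 11}
store['p'] = 5 → {'k': 0, 'e': 6, 'a': 6, 'q': 11, 'p': 5}
del 'q' → {'k': 0, 'e': 6, 'a': 6, 'p': 5}

{'k': 0, 'e': 6, 'a': 6, 'p': 5}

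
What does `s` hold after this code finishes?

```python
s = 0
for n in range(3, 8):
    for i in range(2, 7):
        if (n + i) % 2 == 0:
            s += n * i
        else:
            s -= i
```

188

n=3,i=2: odd sum, s = 0-2 = -2
n=3,i=3: even sum, s = (-2)+9 = 7
n=3,i=4: odd sum, s = 7-4 = 3
n=3,i=5: even sum, s = 3+15 = 18
n=3,i=6: odd sum, s = 18-6 = 12
n=4,i=2: even sum, s = 12+8 = 20
n=4,i=3: odd sum, s = 20-3 = 17
n=4,i=4: even sum, s = 17+16 = 33
n=4,i=5: odd sum, s = 33-5 = 28
n=4,i=6: even sum, s = 28+24 = 52
n=5,i=2: odd sum, s = 52-2 = 50
n=5,i=3: even sum, s = 50+15 = 65
n=5,i=4: odd sum, s = 65-4 = 61
n=5,i=5: even sum, s = 61+25 = 86
n=5,i=6: odd sum, s = 86-6 = 80
n=6,i=2: even sum, s = 80+12 = 92
n=6,i=3: odd sum, s = 92-3 = 89
n=6,i=4: even sum, s = 89+24 = 113
n=6,i=5: odd sum, s = 113-5 = 108
n=6,i=6: even sum, s = 108+36 = 144
n=7,i=2: odd sum, s = 144-2 = 142
n=7,i=3: even sum, s = 142+21 = 163
n=7,i=4: odd sum, s = 163-4 = 159
n=7,i=5: even sum, s = 159+35 = 194
n=7,i=6: odd sum, s = 194-6 = 188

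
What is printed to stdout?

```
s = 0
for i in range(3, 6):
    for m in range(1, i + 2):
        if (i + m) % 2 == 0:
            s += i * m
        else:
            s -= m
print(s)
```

i=3,m=1: even sum, s = 0+3 = 3
i=3,m=2: odd sum, s = 3-2 = 1
i=3,m=3: even sum, s = 1+9 = 10
i=3,m=4: odd sum, s = 10-4 = 6
i=4,m=1: odd sum, s = 6-1 = 5
i=4,m=2: even sum, s = 5+8 = 13
i=4,m=3: odd sum, s = 13-3 = 10
i=4,m=4: even sum, s = 10+16 = 26
i=4,m=5: odd sum, s = 26-5 = 21
i=5,m=1: even sum, s = 21+5 = 26
i=5,m=2: odd sum, s = 26-2 = 24
i=5,m=3: even sum, s = 24+15 = 39
i=5,m=4: odd sum, s = 39-4 = 35
i=5,m=5: even sum, s = 35+25 = 60
i=5,m=6: odd sum, s = 60-6 = 54

54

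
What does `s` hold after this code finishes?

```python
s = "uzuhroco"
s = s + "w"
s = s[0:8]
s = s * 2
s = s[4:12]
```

+ 'w' → 'uzuhrocow'
slice [0:8] → 'uzuhroco'
repeat ×2 → 'uzuhrocouzuhroco'
slice [4:12] → 'rocouzuh'

'rocouzuh'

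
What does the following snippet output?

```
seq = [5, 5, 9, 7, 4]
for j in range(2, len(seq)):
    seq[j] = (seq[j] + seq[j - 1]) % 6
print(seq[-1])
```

1

j=2: seq[2] = (9+5)%6 = 2 → [5, 5, 2, 7, 4]
j=3: seq[3] = (7+2)%6 = 3 → [5, 5, 2, 3, 4]
j=4: seq[4] = (4+3)%6 = 1 → [5, 5, 2, 3, 1]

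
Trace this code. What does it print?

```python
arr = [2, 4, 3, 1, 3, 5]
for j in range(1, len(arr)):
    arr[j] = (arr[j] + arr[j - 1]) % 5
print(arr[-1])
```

3

j=1: arr[1] = (4+2)%5 = 1 → [2, 1, 3, 1, 3, 5]
j=2: arr[2] = (3+1)%5 = 4 → [2, 1, 4, 1, 3, 5]
j=3: arr[3] = (1+4)%5 = 0 → [2, 1, 4, 0, 3, 5]
j=4: arr[4] = (3+0)%5 = 3 → [2, 1, 4, 0, 3, 5]
j=5: arr[5] = (5+3)%5 = 3 → [2, 1, 4, 0, 3, 3]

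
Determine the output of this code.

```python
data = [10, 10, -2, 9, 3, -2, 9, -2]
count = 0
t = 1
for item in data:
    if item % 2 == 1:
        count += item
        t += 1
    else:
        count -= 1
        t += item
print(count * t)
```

item=10: not odd, count = 0-1 = -1; t=11
item=10: not odd, count = (-1)-1 = -2; t=21
item=-2: not odd, count = (-2)-1 = -3; t=19
item=9: odd, count = (-3)+9 = 6; t=20
item=3: odd, count = 6+3 = 9; t=21
item=-2: not odd, count = 9-1 = 8; t=19
item=9: odd, count = 8+9 = 17; t=20
item=-2: not odd, count = 17-1 = 16; t=18
count*t = 16*18 = 288

288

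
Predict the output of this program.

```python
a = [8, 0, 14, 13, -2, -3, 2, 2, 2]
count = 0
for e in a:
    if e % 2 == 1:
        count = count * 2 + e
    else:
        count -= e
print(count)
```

e=8: not odd, count = 0-8 = -8
e=0: not odd, count = (-8)-0 = -8
e=14: not odd, count = (-8)-14 = -22
e=13: odd, count = (-22)*2+13 = -31
e=-2: not odd, count = (-31)-(-2) = -29
e=-3: odd, count = (-29)*2+(-3) = -61
e=2: not odd, count = (-61)-2 = -63
e=2: not odd, count = (-63)-2 = -65
e=2: not odd, count = (-65)-2 = -67

-67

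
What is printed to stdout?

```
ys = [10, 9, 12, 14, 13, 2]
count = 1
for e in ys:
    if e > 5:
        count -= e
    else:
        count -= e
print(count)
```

-59

e=10: >5, count = 1-10 = -9
e=9: >5, count = (-9)-9 = -18
e=12: >5, count = (-18)-12 = -30
e=14: >5, count = (-30)-14 = -44
e=13: >5, count = (-44)-13 = -57
e=2: not >5, count = (-57)-2 = -59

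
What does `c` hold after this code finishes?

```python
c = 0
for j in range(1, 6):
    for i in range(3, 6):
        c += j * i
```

180

j=1,i=3: c = 0+3 = 3
j=1,i=4: c = 3+4 = 7
j=1,i=5: c = 7+5 = 12
j=2,i=3: c = 12+6 = 18
j=2,i=4: c = 18+8 = 26
j=2,i=5: c = 26+10 = 36
j=3,i=3: c = 36+9 = 45
j=3,i=4: c = 45+12 = 57
j=3,i=5: c = 57+15 = 72
j=4,i=3: c = 72+12 = 84
j=4,i=4: c = 84+16 = 100
j=4,i=5: c = 100+20 = 120
j=5,i=3: c = 120+15 = 135
j=5,i=4: c = 135+20 = 155
j=5,i=5: c = 155+25 = 180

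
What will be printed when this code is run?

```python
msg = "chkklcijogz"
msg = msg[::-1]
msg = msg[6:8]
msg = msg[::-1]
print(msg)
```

kl

reverse → 'zgojiclkkhc'
slice [6:8] → 'lk'
reverse → 'kl'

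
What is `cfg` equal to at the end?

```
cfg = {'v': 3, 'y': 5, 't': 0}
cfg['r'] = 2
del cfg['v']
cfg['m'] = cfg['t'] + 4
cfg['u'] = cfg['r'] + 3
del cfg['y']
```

{'t': 0, 'r': 2, 'm': 4, 'u': 5}

cfg['r'] = 2 → {'v': 3, 'y': 5, 't': 0, 'r': 2}
del 'v' → {'y': 5, 't': 0, 'r': 2}
cfg['m'] = cfg['t']+4 = 4 → {'y': 5, 't': 0, 'r': 2, 'm': 4}
cfg['u'] = cfg['r']+3 = 5 → {'y': 5, 't': 0, 'r': 2, 'm': 4, 'u': 5}
del 'y' → {'t': 0, 'r': 2, 'm': 4, 'u': 5}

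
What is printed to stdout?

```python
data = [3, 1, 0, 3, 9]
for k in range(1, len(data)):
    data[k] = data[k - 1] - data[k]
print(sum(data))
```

k=1: data[1] = 3-1 = 2 → [3, 2, 0, 3, 9]
k=2: data[2] = 2-0 = 2 → [3, 2, 2, 3, 9]
k=3: data[3] = 2-3 = -1 → [3, 2, 2, -1, 9]
k=4: data[4] = (-1)-9 = -10 → [3, 2, 2, -1, -10]
sum = -4

-4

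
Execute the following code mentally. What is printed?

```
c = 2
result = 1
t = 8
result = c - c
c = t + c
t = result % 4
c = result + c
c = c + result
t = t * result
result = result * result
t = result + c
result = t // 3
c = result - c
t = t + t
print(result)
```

result = 2-2 = 0
c = 8+2 = 10
t = 0%4 = 0
c = 0+10 = 10
c = 10+0 = 10
t = 0*0 = 0
result = 0*0 = 0
t = 0+10 = 10
result = 10//3 = 3
c = 3-10 = -7
t = 10+10 = 20

3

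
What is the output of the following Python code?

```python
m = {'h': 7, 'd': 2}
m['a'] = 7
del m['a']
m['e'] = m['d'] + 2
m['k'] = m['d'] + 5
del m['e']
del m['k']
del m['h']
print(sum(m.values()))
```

2

m['a'] = 7 → {'h': 7, 'd': 2, 'a': 7}
del 'a' → {'h': 7, 'd': 2}
m['e'] = m['d']+2 = 4 → {'h': 7, 'd': 2, 'e': 4}
m['k'] = m['d']+5 = 7 → {'h': 7, 'd': 2, 'e': 4, 'k': 7}
del 'e' → {'h': 7, 'd': 2, 'k': 7}
del 'k' → {'h': 7, 'd': 2}
del 'h' → {'d': 2}
sum of values = 2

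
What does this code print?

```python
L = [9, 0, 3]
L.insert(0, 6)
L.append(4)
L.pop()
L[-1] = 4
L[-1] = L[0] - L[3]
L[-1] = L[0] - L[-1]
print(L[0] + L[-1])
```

10

insert 6 at 0 → [6, 9, 0, 3]
append 4 → [6, 9, 0, 3, 4]
pop() removes 4 → [6, 9, 0, 3]
L[-1] = 4 → [6, 9, 0, 4]
L[-1] = L[0]-L[3] = 6-4 = 2 → [6, 9, 0, 2]
L[-1] = L[0]-L[-1] = 6-2 = 4 → [6, 9, 0, 4]
L[0]+L[-1] = 6+4 = 10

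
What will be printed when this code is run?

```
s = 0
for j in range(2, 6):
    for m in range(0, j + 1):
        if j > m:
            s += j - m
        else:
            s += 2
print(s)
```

j=2,m=0: 2>0, s = 0+2 = 2
j=2,m=1: 2>1, s = 2+1 = 3
j=2,m=2: not 2>2, s = 3+2 = 5
j=3,m=0: 3>0, s = 5+3 = 8
j=3,m=1: 3>1, s = 8+2 = 10
j=3,m=2: 3>2, s = 10+1 = 11
j=3,m=3: not 3>3, s = 11+2 = 13
j=4,m=0: 4>0, s = 13+4 = 17
j=4,m=1: 4>1, s = 17+3 = 20
j=4,m=2: 4>2, s = 20+2 = 22
j=4,m=3: 4>3, s = 22+1 = 23
j=4,m=4: not 4>4, s = 23+2 = 25
j=5,m=0: 5>0, s = 25+5 = 30
j=5,m=1: 5>1, s = 30+4 = 34
j=5,m=2: 5>2, s = 34+3 = 37
j=5,m=3: 5>3, s = 37+2 = 39
j=5,m=4: 5>4, s = 39+1 = 40
j=5,m=5: not 5>5, s = 40+2 = 42

42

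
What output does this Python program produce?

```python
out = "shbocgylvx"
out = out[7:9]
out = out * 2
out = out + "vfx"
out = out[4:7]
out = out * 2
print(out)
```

slice [7:9] → 'lv'
repeat ×2 → 'lvlv'
+ 'vfx' → 'lvlvvfx'
slice [4:7] → 'vfx'
repeat ×2 → 'vfxvfx'

vfxvfx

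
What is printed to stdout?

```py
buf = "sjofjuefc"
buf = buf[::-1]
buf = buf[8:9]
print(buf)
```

reverse → 'cfeujfojs'
slice [8:9] → 's'

s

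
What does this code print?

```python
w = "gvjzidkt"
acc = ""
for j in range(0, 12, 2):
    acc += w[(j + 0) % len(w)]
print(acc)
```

gjikgj

j=0: add w[0]='g' → 'g'
j=2: add w[2]='j' → 'gj'
j=4: add w[4]='i' → 'gji'
j=6: add w[6]='k' → 'gjik'
j=8: add w[0]='g' → 'gjikg'
j=10: add w[2]='j' → 'gjikgj'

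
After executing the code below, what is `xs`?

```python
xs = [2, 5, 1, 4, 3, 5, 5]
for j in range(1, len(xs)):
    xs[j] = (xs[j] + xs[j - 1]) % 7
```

j=1: xs[1] = (5+2)%7 = 0 → [2, 0, 1, 4, 3, 5, 5]
j=2: xs[2] = (1+0)%7 = 1 → [2, 0, 1, 4, 3, 5, 5]
j=3: xs[3] = (4+1)%7 = 5 → [2, 0, 1, 5, 3, 5, 5]
j=4: xs[4] = (3+5)%7 = 1 → [2, 0, 1, 5, 1, 5, 5]
j=5: xs[5] = (5+1)%7 = 6 → [2, 0, 1, 5, 1, 6, 5]
j=6: xs[6] = (5+6)%7 = 4 → [2, 0, 1, 5, 1, 6, 4]

[2, 0, 1, 5, 1, 6, 4]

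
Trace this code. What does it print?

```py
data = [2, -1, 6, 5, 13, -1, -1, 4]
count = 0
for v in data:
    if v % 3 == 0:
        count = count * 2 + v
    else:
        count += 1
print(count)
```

v=2: not %3==0, count = 0+1 = 1
v=-1: not %3==0, count = 1+1 = 2
v=6: %3==0, count = 2*2+6 = 10
v=5: not %3==0, count = 10+1 = 11
v=13: not %3==0, count = 11+1 = 12
v=-1: not %3==0, count = 12+1 = 13
v=-1: not %3==0, count = 13+1 = 14
v=4: not %3==0, count = 14+1 = 15

15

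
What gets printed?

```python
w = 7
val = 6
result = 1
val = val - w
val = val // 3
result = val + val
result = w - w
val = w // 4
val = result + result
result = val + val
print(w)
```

7

val = 6-7 = -1
val = (-1)//3 = -1
result = (-1)+(-1) = -2
result = 7-7 = 0
val = 7//4 = 1
val = 0+0 = 0
result = 0+0 = 0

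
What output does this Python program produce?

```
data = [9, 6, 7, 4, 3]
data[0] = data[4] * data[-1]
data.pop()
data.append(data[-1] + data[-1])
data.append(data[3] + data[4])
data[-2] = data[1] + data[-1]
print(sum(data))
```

56

data[0] = data[4]*data[-1] = 3*3 = 9 → [9, 6, 7, 4, 3]
pop() removes 3 → [9, 6, 7, 4]
append data[-1]+data[-1] = 4+4 = 8 → [9, 6, 7, 4, 8]
append data[3]+data[4] = 4+8 = 12 → [9, 6, 7, 4, 8, 12]
data[-2] = data[1]+data[-1] = 6+12 = 18 → [9, 6, 7, 4, 18, 12]
sum = 56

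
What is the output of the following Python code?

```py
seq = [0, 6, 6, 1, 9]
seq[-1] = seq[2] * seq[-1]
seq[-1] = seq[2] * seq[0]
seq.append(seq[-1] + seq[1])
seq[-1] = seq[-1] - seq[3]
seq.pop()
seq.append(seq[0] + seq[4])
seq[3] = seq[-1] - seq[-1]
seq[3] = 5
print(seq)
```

[0, 6, 6, 5, 0, 0]

seq[-1] = seq[2]*seq[-1] = 6*9 = 54 → [0, 6, 6, 1, 54]
seq[-1] = seq[2]*seq[0] = 6*0 = 0 → [0, 6, 6, 1, 0]
append seq[-1]+seq[1] = 0+6 = 6 → [0, 6, 6, 1, 0, 6]
seq[-1] = seq[-1]-seq[3] = 6-1 = 5 → [0, 6, 6, 1, 0, 5]
pop() removes 5 → [0, 6, 6, 1, 0]
append seq[0]+seq[4] = 0+0 = 0 → [0, 6, 6, 1, 0, 0]
seq[3] = seq[-1]-seq[-1] = 0-0 = 0 → [0, 6, 6, 0, 0, 0]
seq[3] = 5 → [0, 6, 6, 5, 0, 0]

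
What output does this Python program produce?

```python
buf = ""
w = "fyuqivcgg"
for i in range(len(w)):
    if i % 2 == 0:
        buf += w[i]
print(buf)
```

i=0: add 'f' → 'f'
i=1: skip
i=2: add 'u' → 'fu'
i=3: skip
i=4: add 'i' → 'fui'
i=5: skip
i=6: add 'c' → 'fuic'
i=7: skip
i=8: add 'g' → 'fuicg'

fuicg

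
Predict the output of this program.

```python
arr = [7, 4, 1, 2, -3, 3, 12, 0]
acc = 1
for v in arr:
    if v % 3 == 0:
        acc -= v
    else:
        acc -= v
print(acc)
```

-25

v=7: not %3==0, acc = 1-7 = -6
v=4: not %3==0, acc = (-6)-4 = -10
v=1: not %3==0, acc = (-10)-1 = -11
v=2: not %3==0, acc = (-11)-2 = -13
v=-3: %3==0, acc = (-13)-(-3) = -10
v=3: %3==0, acc = (-10)-3 = -13
v=12: %3==0, acc = (-13)-12 = -25
v=0: %3==0, acc = (-25)-0 = -25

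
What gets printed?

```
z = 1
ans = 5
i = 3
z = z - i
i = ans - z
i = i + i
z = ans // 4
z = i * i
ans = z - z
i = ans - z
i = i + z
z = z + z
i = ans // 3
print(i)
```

z = 1-3 = -2
i = 5-(-2) = 7
i = 7+7 = 14
z = 5//4 = 1
z = 14*14 = 196
ans = 196-196 = 0
i = 0-196 = -196
i = (-196)+196 = 0
z = 196+196 = 392
i = 0//3 = 0

0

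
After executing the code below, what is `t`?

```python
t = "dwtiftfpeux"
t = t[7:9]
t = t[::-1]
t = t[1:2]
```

'p'

slice [7:9] → 'pe'
reverse → 'ep'
slice [1:2] → 'p'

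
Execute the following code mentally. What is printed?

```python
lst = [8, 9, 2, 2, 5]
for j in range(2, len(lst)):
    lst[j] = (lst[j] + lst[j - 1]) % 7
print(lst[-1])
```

4

j=2: lst[2] = (2+9)%7 = 4 → [8, 9, 4, 2, 5]
j=3: lst[3] = (2+4)%7 = 6 → [8, 9, 4, 6, 5]
j=4: lst[4] = (5+6)%7 = 4 → [8, 9, 4, 6, 4]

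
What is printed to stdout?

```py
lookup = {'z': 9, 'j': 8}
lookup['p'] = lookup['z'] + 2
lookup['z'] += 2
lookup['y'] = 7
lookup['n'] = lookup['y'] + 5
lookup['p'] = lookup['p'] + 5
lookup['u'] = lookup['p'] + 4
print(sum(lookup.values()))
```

lookup['p'] = lookup['z']+2 = 11 → {'z': 9, 'j': 8, 'p': 11}
lookup['z'] = 9+2 = 11 → {'z': 11, 'j': 8, 'p': 11}
lookup['y'] = 7 → {'z': 11, 'j': 8, 'p': 11, 'y': 7}
lookup['n'] = lookup['y']+5 = 12 → {'z': 11, 'j': 8, 'p': 11, 'y': 7, 'n': 12}
lookup['p'] = lookup['p']+5 = 16 → {'z': 11, 'j': 8, 'p': 16, 'y': 7, 'n': 12}
lookup['u'] = lookup['p']+4 = 20 → {'z': 11, 'j': 8, 'p': 16, 'y': 7, 'n': 12, 'u': 20}
sum of values = 74

74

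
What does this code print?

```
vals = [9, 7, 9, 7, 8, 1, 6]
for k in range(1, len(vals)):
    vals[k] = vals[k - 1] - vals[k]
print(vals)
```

[9, 2, -7, -14, -22, -23, -29]

k=1: vals[1] = 9-7 = 2 → [9, 2, 9, 7, 8, 1, 6]
k=2: vals[2] = 2-9 = -7 → [9, 2, -7, 7, 8, 1, 6]
k=3: vals[3] = (-7)-7 = -14 → [9, 2, -7, -14, 8, 1, 6]
k=4: vals[4] = (-14)-8 = -22 → [9, 2, -7, -14, -22, 1, 6]
k=5: vals[5] = (-22)-1 = -23 → [9, 2, -7, -14, -22, -23, 6]
k=6: vals[6] = (-23)-6 = -29 → [9, 2, -7, -14, -22, -23, -29]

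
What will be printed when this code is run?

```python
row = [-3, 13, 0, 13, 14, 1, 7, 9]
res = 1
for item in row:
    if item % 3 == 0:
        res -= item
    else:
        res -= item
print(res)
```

-53

item=-3: %3==0, res = 1-(-3) = 4
item=13: not %3==0, res = 4-13 = -9
item=0: %3==0, res = (-9)-0 = -9
item=13: not %3==0, res = (-9)-13 = -22
item=14: not %3==0, res = (-22)-14 = -36
item=1: not %3==0, res = (-36)-1 = -37
item=7: not %3==0, res = (-37)-7 = -44
item=9: %3==0, res = (-44)-9 = -53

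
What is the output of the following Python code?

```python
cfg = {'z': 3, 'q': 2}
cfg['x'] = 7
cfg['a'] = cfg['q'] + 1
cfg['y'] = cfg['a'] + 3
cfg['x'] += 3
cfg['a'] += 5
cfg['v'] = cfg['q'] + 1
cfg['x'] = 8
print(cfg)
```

{'z': 3, 'q': 2, 'x': 8, 'a': 8, 'y': 6, 'v': 3}

cfg['x'] = 7 → {'z': 3, 'q': 2, 'x': 7}
cfg['a'] = cfg['q']+1 = 3 → {'z': 3, 'q': 2, 'x': 7, 'a': 3}
cfg['y'] = cfg['a']+3 = 6 → {'z': 3, 'q': 2, 'x': 7, 'a': 3, 'y': 6}
cfg['x'] = 7+3 = 10 → {'z': 3, 'q': 2, 'x': 10, 'a': 3, 'y': 6}
cfg['a'] = 3+5 = 8 → {'z': 3, 'q': 2, 'x': 10, 'a': 8, 'y': 6}
cfg['v'] = cfg['q']+1 = 3 → {'z': 3, 'q': 2, 'x': 10, 'a': 8, 'y': 6, 'v': 3}
cfg['x'] = 8 → {'z': 3, 'q': 2, 'x': 8, 'a': 8, 'y': 6, 'v': 3}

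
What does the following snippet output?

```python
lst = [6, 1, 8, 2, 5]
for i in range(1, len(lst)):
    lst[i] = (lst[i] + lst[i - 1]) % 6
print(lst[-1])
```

4

i=1: lst[1] = (1+6)%6 = 1 → [6, 1, 8, 2, 5]
i=2: lst[2] = (8+1)%6 = 3 → [6, 1, 3, 2, 5]
i=3: lst[3] = (2+3)%6 = 5 → [6, 1, 3, 5, 5]
i=4: lst[4] = (5+5)%6 = 4 → [6, 1, 3, 5, 4]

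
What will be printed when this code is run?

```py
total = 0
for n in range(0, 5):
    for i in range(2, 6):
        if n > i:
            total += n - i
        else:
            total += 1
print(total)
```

n=0,i=2: not 0>2, total = 0+1 = 1
n=0,i=3: not 0>3, total = 1+1 = 2
n=0,i=4: not 0>4, total = 2+1 = 3
n=0,i=5: not 0>5, total = 3+1 = 4
n=1,i=2: not 1>2, total = 4+1 = 5
n=1,i=3: not 1>3, total = 5+1 = 6
n=1,i=4: not 1>4, total = 6+1 = 7
n=1,i=5: not 1>5, total = 7+1 = 8
n=2,i=2: not 2>2, total = 8+1 = 9
n=2,i=3: not 2>3, total = 9+1 = 10
n=2,i=4: not 2>4, total = 10+1 = 11
n=2,i=5: not 2>5, total = 11+1 = 12
n=3,i=2: 3>2, total = 12+1 = 13
n=3,i=3: not 3>3, total = 13+1 = 14
n=3,i=4: not 3>4, total = 14+1 = 15
n=3,i=5: not 3>5, total = 15+1 = 16
n=4,i=2: 4>2, total = 16+2 = 18
n=4,i=3: 4>3, total = 18+1 = 19
n=4,i=4: not 4>4, total = 19+1 = 20
n=4,i=5: not 4>5, total = 20+1 = 21

21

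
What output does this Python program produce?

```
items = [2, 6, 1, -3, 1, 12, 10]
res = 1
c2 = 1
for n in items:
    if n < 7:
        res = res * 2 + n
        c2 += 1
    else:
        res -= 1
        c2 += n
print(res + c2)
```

137

n=2: <7, res = 1*2+2 = 4; c2=2
n=6: <7, res = 4*2+6 = 14; c2=3
n=1: <7, res = 14*2+1 = 29; c2=4
n=-3: <7, res = 29*2+(-3) = 55; c2=5
n=1: <7, res = 55*2+1 = 111; c2=6
n=12: not <7, res = 111-1 = 110; c2=18
n=10: not <7, res = 110-1 = 109; c2=28
res+c2 = 109+28 = 137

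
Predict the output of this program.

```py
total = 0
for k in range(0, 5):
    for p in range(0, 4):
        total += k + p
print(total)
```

k=0,p=0: total = 0+0 = 0
k=0,p=1: total = 0+1 = 1
k=0,p=2: total = 1+2 = 3
k=0,p=3: total = 3+3 = 6
k=1,p=0: total = 6+1 = 7
k=1,p=1: total = 7+2 = 9
k=1,p=2: total = 9+3 = 12
k=1,p=3: total = 12+4 = 16
k=2,p=0: total = 16+2 = 18
k=2,p=1: total = 18+3 = 21
k=2,p=2: total = 21+4 = 25
k=2,p=3: total = 25+5 = 30
k=3,p=0: total = 30+3 = 33
k=3,p=1: total = 33+4 = 37
k=3,p=2: total = 37+5 = 42
k=3,p=3: total = 42+6 = 48
k=4,p=0: total = 48+4 = 52
k=4,p=1: total = 52+5 = 57
k=4,p=2: total = 57+6 = 63
k=4,p=3: total = 63+7 = 70

70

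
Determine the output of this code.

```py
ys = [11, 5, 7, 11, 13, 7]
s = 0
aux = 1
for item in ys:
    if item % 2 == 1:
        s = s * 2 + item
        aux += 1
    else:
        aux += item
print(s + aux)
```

item=11: odd, s = 0*2+11 = 11; aux=2
item=5: odd, s = 11*2+5 = 27; aux=3
item=7: odd, s = 27*2+7 = 61; aux=4
item=11: odd, s = 61*2+11 = 133; aux=5
item=13: odd, s = 133*2+13 = 279; aux=6
item=7: odd, s = 279*2+7 = 565; aux=7
s+aux = 565+7 = 572

572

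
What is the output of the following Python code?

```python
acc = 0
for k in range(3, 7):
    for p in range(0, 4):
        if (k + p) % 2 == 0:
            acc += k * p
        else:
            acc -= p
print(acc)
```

k=3,p=0: odd sum, acc = 0-0 = 0
k=3,p=1: even sum, acc = 0+3 = 3
k=3,p=2: odd sum, acc = 3-2 = 1
k=3,p=3: even sum, acc = 1+9 = 10
k=4,p=0: even sum, acc = 10+0 = 10
k=4,p=1: odd sum, acc = 10-1 = 9
k=4,p=2: even sum, acc = 9+8 = 17
k=4,p=3: odd sum, acc = 17-3 = 14
k=5,p=0: odd sum, acc = 14-0 = 14
k=5,p=1: even sum, acc = 14+5 = 19
k=5,p=2: odd sum, acc = 19-2 = 17
k=5,p=3: even sum, acc = 17+15 = 32
k=6,p=0: even sum, acc = 32+0 = 32
k=6,p=1: odd sum, acc = 32-1 = 31
k=6,p=2: even sum, acc = 31+12 = 43
k=6,p=3: odd sum, acc = 43-3 = 40

40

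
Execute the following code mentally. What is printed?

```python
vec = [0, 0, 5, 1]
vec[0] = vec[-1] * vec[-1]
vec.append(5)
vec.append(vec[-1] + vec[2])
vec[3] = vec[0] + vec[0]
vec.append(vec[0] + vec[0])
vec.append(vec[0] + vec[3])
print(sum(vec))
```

vec[0] = vec[-1]*vec[-1] = 1*1 = 1 → [1, 0, 5, 1]
append 5 → [1, 0, 5, 1, 5]
append vec[-1]+vec[2] = 5+5 = 10 → [1, 0, 5, 1, 5, 10]
vec[3] = vec[0]+vec[0] = 1+1 = 2 → [1, 0, 5, 2, 5, 10]
append vec[0]+vec[0] = 1+1 = 2 → [1, 0, 5, 2, 5, 10, 2]
append vec[0]+vec[3] = 1+2 = 3 → [1, 0, 5, 2, 5, 10, 2, 3]
sum = 28

28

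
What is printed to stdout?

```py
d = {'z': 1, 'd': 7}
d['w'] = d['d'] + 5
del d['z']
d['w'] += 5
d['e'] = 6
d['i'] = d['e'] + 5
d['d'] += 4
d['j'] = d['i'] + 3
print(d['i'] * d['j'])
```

d['w'] = d['d']+5 = 12 → {'z': 1, 'd': 7, 'w': 12}
del 'z' → {'d': 7, 'w': 12}
d['w'] = 12+5 = 17 → {'d': 7, 'w': 17}
d['e'] = 6 → {'d': 7, 'w': 17, 'e': 6}
d['i'] = d['e']+5 = 11 → {'d': 7, 'w': 17, 'e': 6, 'i': 11}
d['d'] = 7+4 = 11 → {'d': 11, 'w': 17, 'e': 6, 'i': 11}
d['j'] = d['i']+3 = 14 → {'d': 11, 'w': 17, 'e': 6, 'i': 11, 'j': 14}
d['i']*d['j'] = 11*14 = 154

154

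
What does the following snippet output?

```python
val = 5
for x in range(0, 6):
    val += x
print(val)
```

20

x=0: val = 5+0 = 5
x=1: val = 5+1 = 6
x=2: val = 6+2 = 8
x=3: val = 8+3 = 11
x=4: val = 11+4 = 15
x=5: val = 15+5 = 20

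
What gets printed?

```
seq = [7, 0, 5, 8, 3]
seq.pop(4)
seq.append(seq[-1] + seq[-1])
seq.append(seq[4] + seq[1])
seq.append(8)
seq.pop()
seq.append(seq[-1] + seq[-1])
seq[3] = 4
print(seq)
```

pop(4) removes 3 → [7, 0, 5, 8]
append seq[-1]+seq[-1] = 8+8 = 16 → [7, 0, 5, 8, 16]
append seq[4]+seq[1] = 16+0 = 16 → [7, 0, 5, 8, 16, 16]
append 8 → [7, 0, 5, 8, 16, 16, 8]
pop() removes 8 → [7, 0, 5, 8, 16, 16]
append seq[-1]+seq[-1] = 16+16 = 32 → [7, 0, 5, 8, 16, 16, 32]
seq[3] = 4 → [7, 0, 5, 4, 16, 16, 32]

[7, 0, 5, 4, 16, 16, 32]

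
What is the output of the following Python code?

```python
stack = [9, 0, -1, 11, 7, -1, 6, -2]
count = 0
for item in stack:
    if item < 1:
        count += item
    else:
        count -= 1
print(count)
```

-8

item=9: not <1, count = 0-1 = -1
item=0: <1, count = (-1)+0 = -1
item=-1: <1, count = (-1)+(-1) = -2
item=11: not <1, count = (-2)-1 = -3
item=7: not <1, count = (-3)-1 = -4
item=-1: <1, count = (-4)+(-1) = -5
item=6: not <1, count = (-5)-1 = -6
item=-2: <1, count = (-6)+(-2) = -8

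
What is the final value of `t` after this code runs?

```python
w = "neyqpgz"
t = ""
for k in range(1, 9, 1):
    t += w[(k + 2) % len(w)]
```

'qpgzneyq'

k=1: add w[3]='q' → 'q'
k=2: add w[4]='p' → 'qp'
k=3: add w[5]='g' → 'qpg'
k=4: add w[6]='z' → 'qpgz'
k=5: add w[0]='n' → 'qpgzn'
k=6: add w[1]='e' → 'qpgzne'
k=7: add w[2]='y' → 'qpgzney'
k=8: add w[3]='q' → 'qpgzneyq'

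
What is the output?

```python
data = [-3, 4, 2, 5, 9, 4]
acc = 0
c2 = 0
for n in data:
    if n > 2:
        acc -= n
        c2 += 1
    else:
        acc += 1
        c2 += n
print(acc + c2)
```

-17

n=-3: not >2, acc = 0+1 = 1; c2=-3
n=4: >2, acc = 1-4 = -3; c2=-2
n=2: not >2, acc = (-3)+1 = -2; c2=0
n=5: >2, acc = (-2)-5 = -7; c2=1
n=9: >2, acc = (-7)-9 = -16; c2=2
n=4: >2, acc = (-16)-4 = -20; c2=3
acc+c2 = (-20)+3 = -17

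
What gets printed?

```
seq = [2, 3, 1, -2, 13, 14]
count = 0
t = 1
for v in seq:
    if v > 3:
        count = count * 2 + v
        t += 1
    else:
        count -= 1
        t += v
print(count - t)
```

v=2: not >3, count = 0-1 = -1; t=3
v=3: not >3, count = (-1)-1 = -2; t=6
v=1: not >3, count = (-2)-1 = -3; t=7
v=-2: not >3, count = (-3)-1 = -4; t=5
v=13: >3, count = (-4)*2+13 = 5; t=6
v=14: >3, count = 5*2+14 = 24; t=7
count-t = 24-7 = 17

17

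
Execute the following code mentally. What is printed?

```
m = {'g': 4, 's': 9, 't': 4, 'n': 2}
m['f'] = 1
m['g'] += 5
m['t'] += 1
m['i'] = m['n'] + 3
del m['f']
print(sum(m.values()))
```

m['f'] = 1 → {'g': 4, 's': 9, 't': 4, 'n': 2, 'f': 1}
m['g'] = 4+5 = 9 → {'g': 9, 's': 9, 't': 4, 'n': 2, 'f': 1}
m['t'] = 4+1 = 5 → {'g': 9, 's': 9, 't': 5, 'n': 2, 'f': 1}
m['i'] = m['n']+3 = 5 → {'g': 9, 's': 9, 't': 5, 'n': 2, 'f': 1, 'i': 5}
del 'f' → {'g': 9, 's': 9, 't': 5, 'n': 2, 'i': 5}
sum of values = 30

30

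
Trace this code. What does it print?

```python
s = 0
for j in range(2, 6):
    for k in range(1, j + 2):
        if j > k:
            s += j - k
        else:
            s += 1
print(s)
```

28

j=2,k=1: 2>1, s = 0+1 = 1
j=2,k=2: not 2>2, s = 1+1 = 2
j=2,k=3: not 2>3, s = 2+1 = 3
j=3,k=1: 3>1, s = 3+2 = 5
j=3,k=2: 3>2, s = 5+1 = 6
j=3,k=3: not 3>3, s = 6+1 = 7
j=3,k=4: not 3>4, s = 7+1 = 8
j=4,k=1: 4>1, s = 8+3 = 11
j=4,k=2: 4>2, s = 11+2 = 13
j=4,k=3: 4>3, s = 13+1 = 14
j=4,k=4: not 4>4, s = 14+1 = 15
j=4,k=5: not 4>5, s = 15+1 = 16
j=5,k=1: 5>1, s = 16+4 = 20
j=5,k=2: 5>2, s = 20+3 = 23
j=5,k=3: 5>3, s = 23+2 = 25
j=5,k=4: 5>4, s = 25+1 = 26
j=5,k=5: not 5>5, s = 26+1 = 27
j=5,k=6: not 5>6, s = 27+1 = 28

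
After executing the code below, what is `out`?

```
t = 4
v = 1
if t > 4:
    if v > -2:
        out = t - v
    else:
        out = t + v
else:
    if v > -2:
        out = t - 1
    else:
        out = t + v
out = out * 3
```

9

t=4, v=1
t > 4 is False; v > -2 is True
→ out = t - 1 = 3
out = 3*3 = 9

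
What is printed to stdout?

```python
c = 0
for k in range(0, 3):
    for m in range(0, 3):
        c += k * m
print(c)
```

9

k=0,m=0: c = 0+0 = 0
k=0,m=1: c = 0+0 = 0
k=0,m=2: c = 0+0 = 0
k=1,m=0: c = 0+0 = 0
k=1,m=1: c = 0+1 = 1
k=1,m=2: c = 1+2 = 3
k=2,m=0: c = 3+0 = 3
k=2,m=1: c = 3+2 = 5
k=2,m=2: c = 5+4 = 9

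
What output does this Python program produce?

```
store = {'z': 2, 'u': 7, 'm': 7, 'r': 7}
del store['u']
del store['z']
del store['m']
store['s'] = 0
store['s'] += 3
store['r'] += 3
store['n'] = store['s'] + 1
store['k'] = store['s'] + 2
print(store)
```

del 'u' → {'z': 2, 'm': 7, 'r': 7}
del 'z' → {'m': 7, 'r': 7}
del 'm' → {'r': 7}
store['s'] = 0 → {'r': 7, 's': 0}
store['s'] = 0+3 = 3 → {'r': 7, 's': 3}
store['r'] = 7+3 = 10 → {'r': 10, 's': 3}
store['n'] = store['s']+1 = 4 → {'r': 10, 's': 3, 'n': 4}
store['k'] = store['s']+2 = 5 → {'r': 10, 's': 3, 'n': 4, 'k': 5}

{'r': 10, 's': 3, 'n': 4, 'k': 5}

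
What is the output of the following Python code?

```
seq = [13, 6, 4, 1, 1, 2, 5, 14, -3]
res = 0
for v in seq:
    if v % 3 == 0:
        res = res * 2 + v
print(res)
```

9

v=13: not %3==0
v=6: %3==0, res = 0*2+6 = 6
v=4: not %3==0
v=1: not %3==0
v=1: not %3==0
v=2: not %3==0
v=5: not %3==0
v=14: not %3==0
v=-3: %3==0, res = 6*2+(-3) = 9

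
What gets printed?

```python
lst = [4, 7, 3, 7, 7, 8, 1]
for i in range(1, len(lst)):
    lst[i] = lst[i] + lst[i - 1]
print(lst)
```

[4, 11, 14, 21, 28, 36, 37]

i=1: lst[1] = 7+4 = 11 → [4, 11, 3, 7, 7, 8, 1]
i=2: lst[2] = 3+11 = 14 → [4, 11, 14, 7, 7, 8, 1]
i=3: lst[3] = 7+14 = 21 → [4, 11, 14, 21, 7, 8, 1]
i=4: lst[4] = 7+21 = 28 → [4, 11, 14, 21, 28, 8, 1]
i=5: lst[5] = 8+28 = 36 → [4, 11, 14, 21, 28, 36, 1]
i=6: lst[6] = 1+36 = 37 → [4, 11, 14, 21, 28, 36, 37]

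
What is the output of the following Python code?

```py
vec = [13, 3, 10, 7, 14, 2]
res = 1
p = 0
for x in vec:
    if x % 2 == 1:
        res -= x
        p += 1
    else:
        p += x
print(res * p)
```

-638

x=13: odd, res = 1-13 = -12; p=1
x=3: odd, res = (-12)-3 = -15; p=2
x=10: not odd; p=12
x=7: odd, res = (-15)-7 = -22; p=13
x=14: not odd; p=27
x=2: not odd; p=29
res*p = (-22)*29 = -638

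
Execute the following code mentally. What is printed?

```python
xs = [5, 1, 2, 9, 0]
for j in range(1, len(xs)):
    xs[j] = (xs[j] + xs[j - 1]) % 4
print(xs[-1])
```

j=1: xs[1] = (1+5)%4 = 2 → [5, 2, 2, 9, 0]
j=2: xs[2] = (2+2)%4 = 0 → [5, 2, 0, 9, 0]
j=3: xs[3] = (9+0)%4 = 1 → [5, 2, 0, 1, 0]
j=4: xs[4] = (0+1)%4 = 1 → [5, 2, 0, 1, 1]

1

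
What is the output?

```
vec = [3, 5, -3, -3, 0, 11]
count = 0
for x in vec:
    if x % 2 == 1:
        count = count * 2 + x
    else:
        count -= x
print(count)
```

x=3: odd, count = 0*2+3 = 3
x=5: odd, count = 3*2+5 = 11
x=-3: odd, count = 11*2+(-3) = 19
x=-3: odd, count = 19*2+(-3) = 35
x=0: not odd, count = 35-0 = 35
x=11: odd, count = 35*2+11 = 81

81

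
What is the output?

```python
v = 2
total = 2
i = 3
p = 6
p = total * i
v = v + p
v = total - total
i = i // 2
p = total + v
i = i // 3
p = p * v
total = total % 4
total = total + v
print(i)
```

p = 2*3 = 6
v = 2+6 = 8
v = 2-2 = 0
i = 3//2 = 1
p = 2+0 = 2
i = 1//3 = 0
p = 2*0 = 0
total = 2%4 = 2
total = 2+0 = 2

0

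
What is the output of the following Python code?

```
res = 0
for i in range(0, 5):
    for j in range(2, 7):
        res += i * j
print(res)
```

200

i=0,j=2: res = 0+0 = 0
i=0,j=3: res = 0+0 = 0
i=0,j=4: res = 0+0 = 0
i=0,j=5: res = 0+0 = 0
i=0,j=6: res = 0+0 = 0
i=1,j=2: res = 0+2 = 2
i=1,j=3: res = 2+3 = 5
i=1,j=4: res = 5+4 = 9
i=1,j=5: res = 9+5 = 14
i=1,j=6: res = 14+6 = 20
i=2,j=2: res = 20+4 = 24
i=2,j=3: res = 24+6 = 30
i=2,j=4: res = 30+8 = 38
i=2,j=5: res = 38+10 = 48
i=2,j=6: res = 48+12 = 60
i=3,j=2: res = 60+6 = 66
i=3,j=3: res = 66+9 = 75
i=3,j=4: res = 75+12 = 87
i=3,j=5: res = 87+15 = 102
i=3,j=6: res = 102+18 = 120
i=4,j=2: res = 120+8 = 128
i=4,j=3: res = 128+12 = 140
i=4,j=4: res = 140+16 = 156
i=4,j=5: res = 156+20 = 176
i=4,j=6: res = 176+24 = 200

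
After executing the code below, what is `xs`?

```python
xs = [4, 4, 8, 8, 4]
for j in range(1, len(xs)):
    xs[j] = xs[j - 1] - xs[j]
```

j=1: xs[1] = 4-4 = 0 → [4, 0, 8, 8, 4]
j=2: xs[2] = 0-8 = -8 → [4, 0, -8, 8, 4]
j=3: xs[3] = (-8)-8 = -16 → [4, 0, -8, -16, 4]
j=4: xs[4] = (-16)-4 = -20 → [4, 0, -8, -16, -20]

[4, 0, -8, -16, -20]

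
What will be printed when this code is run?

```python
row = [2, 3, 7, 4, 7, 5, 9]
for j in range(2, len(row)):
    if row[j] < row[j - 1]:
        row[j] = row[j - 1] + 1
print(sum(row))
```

50

j=2: 7>=3, unchanged → [2, 3, 7, 4, 7, 5, 9]
j=3: 4<7, row[3] = 7+1 = 8 → [2, 3, 7, 8, 7, 5, 9]
j=4: 7<8, row[4] = 8+1 = 9 → [2, 3, 7, 8, 9, 5, 9]
j=5: 5<9, row[5] = 9+1 = 10 → [2, 3, 7, 8, 9, 10, 9]
j=6: 9<10, row[6] = 10+1 = 11 → [2, 3, 7, 8, 9, 10, 11]
sum = 50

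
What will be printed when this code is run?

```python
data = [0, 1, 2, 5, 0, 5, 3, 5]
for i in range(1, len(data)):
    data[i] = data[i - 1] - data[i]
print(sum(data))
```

i=1: data[1] = 0-1 = -1 → [0, -1, 2, 5, 0, 5, 3, 5]
i=2: data[2] = (-1)-2 = -3 → [0, -1, -3, 5, 0, 5, 3, 5]
i=3: data[3] = (-3)-5 = -8 → [0, -1, -3, -8, 0, 5, 3, 5]
i=4: data[4] = (-8)-0 = -8 → [0, -1, -3, -8, -8, 5, 3, 5]
i=5: data[5] = (-8)-5 = -13 → [0, -1, -3, -8, -8, -13, 3, 5]
i=6: data[6] = (-13)-3 = -16 → [0, -1, -3, -8, -8, -13, -16, 5]
i=7: data[7] = (-16)-5 = -21 → [0, -1, -3, -8, -8, -13, -16, -21]
sum = -70

-70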